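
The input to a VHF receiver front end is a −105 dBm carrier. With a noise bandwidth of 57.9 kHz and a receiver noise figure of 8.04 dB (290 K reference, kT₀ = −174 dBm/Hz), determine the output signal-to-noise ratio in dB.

Noise floor: N = −174 + 10 log₁₀(B) + NF
10 log₁₀(5.79×10⁴) = 47.63 dB
N = −174 + 47.63 + 8.04 = −118.33 dBm
SNR = P_sig − N = −105 − (−118.33) = 13.33 dB → 13.3 dB

13.3 dB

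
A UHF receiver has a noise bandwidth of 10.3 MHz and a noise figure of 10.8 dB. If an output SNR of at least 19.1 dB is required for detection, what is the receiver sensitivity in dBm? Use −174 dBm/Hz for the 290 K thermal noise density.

Sensitivity = −174 + 10 log₁₀(B) + NF + SNR_min
= −174 + 70.13 + 10.8 + 19.1
= −73.97 dBm → −74.0 dBm

−74.0 dBm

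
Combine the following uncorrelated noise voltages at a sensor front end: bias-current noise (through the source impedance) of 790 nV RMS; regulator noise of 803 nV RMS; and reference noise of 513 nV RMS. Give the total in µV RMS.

1.24 µV

Uncorrelated sources add in power (mean-square): V_tot = √(ΣV_i²)
V_tot = √[(7.90×10⁻⁷)² + (8.03×10⁻⁷)² + (5.13×10⁻⁷)²] = 1.24×10⁻⁶ V = 1.24 µV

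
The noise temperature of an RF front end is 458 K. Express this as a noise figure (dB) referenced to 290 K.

4.12 dB

F = 1 + T_e/T₀ = 1 + 458/290 = 2.57931
NF = 10 log₁₀(2.57931) = 4.12 dB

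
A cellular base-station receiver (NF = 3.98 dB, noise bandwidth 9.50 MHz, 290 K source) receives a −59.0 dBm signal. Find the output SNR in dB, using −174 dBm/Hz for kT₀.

Noise floor: N = −174 + 10 log₁₀(B) + NF
10 log₁₀(9.50×10⁶) = 69.78 dB
N = −174 + 69.78 + 3.98 = −100.24 dBm
SNR = P_sig − N = −59.0 − (−100.24) = 41.24 dB → 41.2 dB

41.2 dB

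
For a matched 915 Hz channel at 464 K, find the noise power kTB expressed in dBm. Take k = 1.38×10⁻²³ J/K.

P_n = kTB = 1.38×10⁻²³ × 464 × 9.15×10² = 5.86×10⁻¹⁸ W
In dBm: 10 log₁₀(5.86×10⁻¹⁸ / 10⁻³) = −142.3 dBm

−142.3 dBm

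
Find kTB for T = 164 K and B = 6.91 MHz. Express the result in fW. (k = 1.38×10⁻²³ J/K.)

P_n = kTB = 1.38×10⁻²³ × 164 × 6.91×10⁶ = 1.56×10⁻¹⁴ W = 15.6 fW

15.6 fW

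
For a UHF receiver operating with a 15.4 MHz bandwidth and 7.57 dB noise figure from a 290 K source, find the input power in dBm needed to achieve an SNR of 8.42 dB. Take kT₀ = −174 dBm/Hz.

Sensitivity = −174 + 10 log₁₀(B) + NF + SNR_min
= −174 + 71.88 + 7.57 + 8.42
= −86.13 dBm → −86.1 dBm

−86.1 dBm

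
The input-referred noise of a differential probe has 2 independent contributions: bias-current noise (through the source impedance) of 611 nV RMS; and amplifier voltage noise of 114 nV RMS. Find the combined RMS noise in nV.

Uncorrelated sources add in power (mean-square): V_tot = √(ΣV_i²)
V_tot = √[(6.11×10⁻⁷)² + (1.14×10⁻⁷)²] = 6.22×10⁻⁷ V = 622 nV

622 nV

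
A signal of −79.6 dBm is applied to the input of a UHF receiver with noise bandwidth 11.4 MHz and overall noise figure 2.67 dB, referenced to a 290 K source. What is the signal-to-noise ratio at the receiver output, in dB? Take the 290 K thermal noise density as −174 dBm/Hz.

21.2 dB

Noise floor: N = −174 + 10 log₁₀(B) + NF
10 log₁₀(1.14×10⁷) = 70.57 dB
N = −174 + 70.57 + 2.67 = −100.76 dBm
SNR = P_sig − N = −79.6 − (−100.76) = 21.16 dB → 21.2 dB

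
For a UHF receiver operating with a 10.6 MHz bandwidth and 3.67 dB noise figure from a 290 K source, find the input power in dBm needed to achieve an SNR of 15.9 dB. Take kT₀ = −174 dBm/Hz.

Sensitivity = −174 + 10 log₁₀(B) + NF + SNR_min
= −174 + 70.25 + 3.67 + 15.9
= −84.18 dBm → −84.2 dBm

−84.2 dBm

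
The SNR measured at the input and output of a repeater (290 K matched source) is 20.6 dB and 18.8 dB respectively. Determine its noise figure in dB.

1.8 dB

NF (dB) = SNR_in(dB) − SNR_out(dB) when the source is at T₀
NF = 20.6 − 18.8 = 1.8 dB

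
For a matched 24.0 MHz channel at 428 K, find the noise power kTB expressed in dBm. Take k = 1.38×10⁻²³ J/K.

P_n = kTB = 1.38×10⁻²³ × 428 × 2.40×10⁷ = 1.42×10⁻¹³ W
In dBm: 10 log₁₀(1.42×10⁻¹³ / 10⁻³) = −98.5 dBm

−98.5 dBm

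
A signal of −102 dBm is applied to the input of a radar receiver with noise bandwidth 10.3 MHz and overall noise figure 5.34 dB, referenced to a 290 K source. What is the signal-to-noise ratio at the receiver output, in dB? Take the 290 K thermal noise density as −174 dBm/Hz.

−3.5 dB

Noise floor: N = −174 + 10 log₁₀(B) + NF
10 log₁₀(1.03×10⁷) = 70.13 dB
N = −174 + 70.13 + 5.34 = −98.53 dBm
SNR = P_sig − N = −102 − (−98.53) = −3.47 dB → −3.5 dB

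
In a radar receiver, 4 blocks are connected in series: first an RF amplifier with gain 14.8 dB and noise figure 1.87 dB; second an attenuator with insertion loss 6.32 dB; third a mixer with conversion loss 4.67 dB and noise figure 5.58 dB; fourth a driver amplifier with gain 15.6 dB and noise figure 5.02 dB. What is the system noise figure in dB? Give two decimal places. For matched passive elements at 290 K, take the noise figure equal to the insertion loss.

Convert to linear (a loss of L dB is a gain of −L dB): F_i = 10^(NF_i/10), G_i = 10^(G_i,dB/10)
  Stage 1: F_1 = 10^(1.87/10) = 1.538, G_1 = 10^(14.8/10) = 30.20
  Stage 2: F_2 = 10^(6.32/10) = 4.285, G_2 = 10^(−6.32/10) = 0.2333
  Stage 3: F_3 = 10^(5.58/10) = 3.614, G_3 = 10^(−4.67/10) = 0.3412
  Stage 4: F_4 = 10^(5.02/10) = 3.177, G_4 = 10^(15.6/10) = 36.31
Friis cascade:
  F = 1.538 + (4.285 − 1)/30.20 + (3.614 − 1)/7.047 + (3.177 − 1)/2.404 = 2.923
NF = 10 log₁₀(2.923) = 4.66 dB

4.66 dB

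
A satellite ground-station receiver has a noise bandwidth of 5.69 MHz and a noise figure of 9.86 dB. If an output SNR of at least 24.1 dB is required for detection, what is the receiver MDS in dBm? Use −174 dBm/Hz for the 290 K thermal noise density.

−72.5 dBm

Sensitivity = −174 + 10 log₁₀(B) + NF + SNR_min
= −174 + 67.55 + 9.86 + 24.1
= −72.49 dBm → −72.5 dBm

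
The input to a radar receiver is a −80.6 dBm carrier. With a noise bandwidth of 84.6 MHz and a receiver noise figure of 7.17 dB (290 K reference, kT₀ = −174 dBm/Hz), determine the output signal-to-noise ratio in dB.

7.0 dB

Noise floor: N = −174 + 10 log₁₀(B) + NF
10 log₁₀(8.46×10⁷) = 79.27 dB
N = −174 + 79.27 + 7.17 = −87.56 dBm
SNR = P_sig − N = −80.6 − (−87.56) = 6.96 dB → 7.0 dB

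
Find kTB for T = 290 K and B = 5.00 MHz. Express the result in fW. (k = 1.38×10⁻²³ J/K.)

20.0 fW

P_n = kTB = 1.38×10⁻²³ × 290 × 5.00×10⁶ = 2.00×10⁻¹⁴ W = 20.0 fW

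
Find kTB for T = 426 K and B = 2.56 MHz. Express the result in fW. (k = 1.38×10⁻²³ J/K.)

P_n = kTB = 1.38×10⁻²³ × 426 × 2.56×10⁶ = 1.50×10⁻¹⁴ W = 15.0 fW

15.0 fW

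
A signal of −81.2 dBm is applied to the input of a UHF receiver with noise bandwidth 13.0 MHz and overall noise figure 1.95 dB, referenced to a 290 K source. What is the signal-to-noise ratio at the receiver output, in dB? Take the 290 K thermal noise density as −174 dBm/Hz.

Noise floor: N = −174 + 10 log₁₀(B) + NF
10 log₁₀(1.30×10⁷) = 71.14 dB
N = −174 + 71.14 + 1.95 = −100.91 dBm
SNR = P_sig − N = −81.2 − (−100.91) = 19.71 dB → 19.7 dB

19.7 dB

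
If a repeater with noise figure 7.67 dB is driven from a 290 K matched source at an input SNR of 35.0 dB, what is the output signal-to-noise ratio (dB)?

27.33 dB

By definition F = SNR_in/SNR_out, so in dB: SNR_out = SNR_in − NF
SNR_out = 35.0 − 7.67 = 27.33 dB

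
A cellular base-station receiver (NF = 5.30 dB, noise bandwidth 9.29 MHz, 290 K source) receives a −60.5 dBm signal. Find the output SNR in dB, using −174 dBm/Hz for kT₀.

38.5 dB

Noise floor: N = −174 + 10 log₁₀(B) + NF
10 log₁₀(9.29×10⁶) = 69.68 dB
N = −174 + 69.68 + 5.30 = −99.02 dBm
SNR = P_sig − N = −60.5 − (−99.02) = 38.52 dB → 38.5 dB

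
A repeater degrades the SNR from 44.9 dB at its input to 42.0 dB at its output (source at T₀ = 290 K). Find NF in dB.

NF (dB) = SNR_in(dB) − SNR_out(dB) when the source is at T₀
NF = 44.9 − 42.0 = 2.9 dB

2.9 dB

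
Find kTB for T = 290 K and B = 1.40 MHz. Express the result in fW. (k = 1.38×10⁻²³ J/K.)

5.60 fW

P_n = kTB = 1.38×10⁻²³ × 290 × 1.40×10⁶ = 5.60×10⁻¹⁵ W = 5.60 fW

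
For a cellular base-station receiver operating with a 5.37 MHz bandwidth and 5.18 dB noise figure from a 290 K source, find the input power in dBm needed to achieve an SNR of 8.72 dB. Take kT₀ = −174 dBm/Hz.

−92.8 dBm

Sensitivity = −174 + 10 log₁₀(B) + NF + SNR_min
= −174 + 67.3 + 5.18 + 8.72
= −92.80 dBm → −92.8 dBm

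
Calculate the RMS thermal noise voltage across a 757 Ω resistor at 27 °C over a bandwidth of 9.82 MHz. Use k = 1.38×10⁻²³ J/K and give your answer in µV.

11.1 µV

T = 27 °C + 273.15 = 300.15 K
V_n = √(4kTRB)
4kTRB = 4 × 1.38×10⁻²³ × 300.15 × 7.57×10² × 9.82×10⁶ = 1.23×10⁻¹⁰ V²
V_n = √(1.23×10⁻¹⁰) = 1.11×10⁻⁵ V = 11.1 µV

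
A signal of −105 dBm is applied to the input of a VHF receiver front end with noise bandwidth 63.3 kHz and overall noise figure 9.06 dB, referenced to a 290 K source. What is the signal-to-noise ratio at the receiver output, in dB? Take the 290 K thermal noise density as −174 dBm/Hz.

11.9 dB

Noise floor: N = −174 + 10 log₁₀(B) + NF
10 log₁₀(6.33×10⁴) = 48.01 dB
N = −174 + 48.01 + 9.06 = −116.93 dBm
SNR = P_sig − N = −105 − (−116.93) = 11.93 dB → 11.9 dB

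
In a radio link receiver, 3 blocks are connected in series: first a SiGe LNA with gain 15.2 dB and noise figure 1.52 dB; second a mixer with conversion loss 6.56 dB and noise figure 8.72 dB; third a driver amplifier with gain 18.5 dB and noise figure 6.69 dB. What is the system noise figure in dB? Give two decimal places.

3.25 dB

Convert to linear (a loss of L dB is a gain of −L dB): F_i = 10^(NF_i/10), G_i = 10^(G_i,dB/10)
  Stage 1: F_1 = 10^(1.52/10) = 1.419, G_1 = 10^(15.2/10) = 33.11
  Stage 2: F_2 = 10^(8.72/10) = 7.447, G_2 = 10^(−6.56/10) = 0.2208
  Stage 3: F_3 = 10^(6.69/10) = 4.667, G_3 = 10^(18.5/10) = 70.79
Friis cascade:
  F = 1.419 + (7.447 − 1)/33.11 + (4.667 − 1)/7.311 = 2.115
NF = 10 log₁₀(2.115) = 3.25 dB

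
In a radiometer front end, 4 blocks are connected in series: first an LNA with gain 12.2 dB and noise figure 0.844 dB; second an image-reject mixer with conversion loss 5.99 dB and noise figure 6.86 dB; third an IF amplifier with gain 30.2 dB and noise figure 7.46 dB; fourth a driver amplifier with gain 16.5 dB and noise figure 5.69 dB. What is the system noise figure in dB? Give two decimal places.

Convert to linear (a loss of L dB is a gain of −L dB): F_i = 10^(NF_i/10), G_i = 10^(G_i,dB/10)
  Stage 1: F_1 = 10^(0.844/10) = 1.215, G_1 = 10^(12.2/10) = 16.60
  Stage 2: F_2 = 10^(6.86/10) = 4.853, G_2 = 10^(−5.99/10) = 0.2518
  Stage 3: F_3 = 10^(7.46/10) = 5.572, G_3 = 10^(30.2/10) = 1047
  Stage 4: F_4 = 10^(5.69/10) = 3.707, G_4 = 10^(16.5/10) = 44.67
Friis cascade:
  F = 1.215 + (4.853 − 1)/16.60 + (5.572 − 1)/4.178 + (3.707 − 1)/4375 = 2.541
NF = 10 log₁₀(2.541) = 4.05 dB

4.05 dB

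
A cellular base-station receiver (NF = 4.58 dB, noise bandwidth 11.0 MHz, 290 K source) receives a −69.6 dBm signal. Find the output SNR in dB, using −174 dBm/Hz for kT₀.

29.4 dB

Noise floor: N = −174 + 10 log₁₀(B) + NF
10 log₁₀(1.10×10⁷) = 70.41 dB
N = −174 + 70.41 + 4.58 = −99.01 dBm
SNR = P_sig − N = −69.6 − (−99.01) = 29.41 dB → 29.4 dB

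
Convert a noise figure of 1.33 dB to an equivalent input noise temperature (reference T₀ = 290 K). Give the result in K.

F = 10^(1.33/10) = 1.35831
T_e = (F − 1)·T₀ = (1.35831 − 1) × 290 = 104 K

104 K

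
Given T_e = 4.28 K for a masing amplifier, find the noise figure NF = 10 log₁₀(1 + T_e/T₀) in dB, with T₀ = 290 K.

F = 1 + T_e/T₀ = 1 + 4.28/290 = 1.01476
NF = 10 log₁₀(1.01476) = 0.064 dB

0.064 dB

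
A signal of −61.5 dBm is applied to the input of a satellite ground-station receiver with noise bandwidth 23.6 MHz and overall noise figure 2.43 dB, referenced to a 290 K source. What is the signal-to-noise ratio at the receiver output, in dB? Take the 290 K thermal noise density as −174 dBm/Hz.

Noise floor: N = −174 + 10 log₁₀(B) + NF
10 log₁₀(2.36×10⁷) = 73.73 dB
N = −174 + 73.73 + 2.43 = −97.84 dBm
SNR = P_sig − N = −61.5 − (−97.84) = 36.34 dB → 36.3 dB

36.3 dB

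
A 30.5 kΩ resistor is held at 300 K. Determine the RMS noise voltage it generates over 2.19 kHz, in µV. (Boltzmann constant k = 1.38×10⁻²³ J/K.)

1.05 µV

V_n = √(4kTRB)
4kTRB = 4 × 1.38×10⁻²³ × 300 × 3.05×10⁴ × 2.19×10³ = 1.11×10⁻¹² V²
V_n = √(1.11×10⁻¹²) = 1.05×10⁻⁶ V = 1.05 µV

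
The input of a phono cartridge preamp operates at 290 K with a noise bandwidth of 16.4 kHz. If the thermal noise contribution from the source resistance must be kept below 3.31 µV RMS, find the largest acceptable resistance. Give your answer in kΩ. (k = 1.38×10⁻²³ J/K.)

41.7 kΩ

Johnson–Nyquist: V_n = √(4kTRB) ⇒ R = V_n² / (4kTB)
4kTB = 4 × 1.38×10⁻²³ × 290 × 1.64×10⁴ = 2.63×10⁻¹⁶
R = (3.31×10⁻⁶)² / 2.63×10⁻¹⁶ = 4.17×10⁴ Ω = 41.7 kΩ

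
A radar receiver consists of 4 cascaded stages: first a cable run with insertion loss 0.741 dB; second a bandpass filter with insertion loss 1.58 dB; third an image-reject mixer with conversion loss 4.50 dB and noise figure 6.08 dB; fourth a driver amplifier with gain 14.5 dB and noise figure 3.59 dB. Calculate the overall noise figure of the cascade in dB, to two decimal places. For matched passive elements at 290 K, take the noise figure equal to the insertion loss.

Convert to linear (a loss of L dB is a gain of −L dB): F_i = 10^(NF_i/10), G_i = 10^(G_i,dB/10)
  Stage 1: F_1 = 10^(0.741/10) = 1.186, G_1 = 10^(−0.741/10) = 0.8431
  Stage 2: F_2 = 10^(1.58/10) = 1.439, G_2 = 10^(−1.58/10) = 0.6950
  Stage 3: F_3 = 10^(6.08/10) = 4.055, G_3 = 10^(−4.50/10) = 0.3548
  Stage 4: F_4 = 10^(3.59/10) = 2.286, G_4 = 10^(14.5/10) = 28.18
Friis cascade:
  F = 1.186 + (1.439 − 1)/0.8431 + (4.055 − 1)/0.5860 + (2.286 − 1)/0.2079 = 13.10
NF = 10 log₁₀(13.10) = 11.17 dB

11.17 dB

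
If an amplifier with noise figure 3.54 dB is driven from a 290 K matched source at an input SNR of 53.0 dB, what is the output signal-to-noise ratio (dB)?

By definition F = SNR_in/SNR_out, so in dB: SNR_out = SNR_in − NF
SNR_out = 53.0 − 3.54 = 49.46 dB

49.46 dB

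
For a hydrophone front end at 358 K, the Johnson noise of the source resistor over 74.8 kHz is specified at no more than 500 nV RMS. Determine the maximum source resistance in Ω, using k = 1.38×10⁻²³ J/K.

169 Ω

Johnson–Nyquist: V_n = √(4kTRB) ⇒ R = V_n² / (4kTB)
4kTB = 4 × 1.38×10⁻²³ × 358 × 7.48×10⁴ = 1.48×10⁻¹⁵
R = (5.00×10⁻⁷)² / 1.48×10⁻¹⁵ = 1.69×10² Ω = 169 Ω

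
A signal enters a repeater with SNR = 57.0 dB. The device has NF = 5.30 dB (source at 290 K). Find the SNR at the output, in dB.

51.70 dB

By definition F = SNR_in/SNR_out, so in dB: SNR_out = SNR_in − NF
SNR_out = 57.0 − 5.30 = 51.70 dB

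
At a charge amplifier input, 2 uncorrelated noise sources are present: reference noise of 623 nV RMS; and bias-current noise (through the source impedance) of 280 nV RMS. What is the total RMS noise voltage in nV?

683 nV

Uncorrelated sources add in power (mean-square): V_tot = √(ΣV_i²)
V_tot = √[(6.23×10⁻⁷)² + (2.80×10⁻⁷)²] = 6.83×10⁻⁷ V = 683 nV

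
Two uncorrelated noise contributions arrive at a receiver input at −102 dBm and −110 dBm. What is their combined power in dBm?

−101.4 dBm

Convert to linear, add, convert back:
P₁ = 6.31×10⁻¹⁴ W, P₂ = 1.00×10⁻¹⁴ W
P_tot = 7.31×10⁻¹⁴ W → 10 log₁₀(P_tot / 10⁻³) = −101.4 dBm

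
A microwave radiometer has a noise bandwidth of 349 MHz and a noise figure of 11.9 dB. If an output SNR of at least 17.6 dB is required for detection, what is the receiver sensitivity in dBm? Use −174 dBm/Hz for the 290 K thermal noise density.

−59.1 dBm

Sensitivity = −174 + 10 log₁₀(B) + NF + SNR_min
= −174 + 85.43 + 11.9 + 17.6
= −59.07 dBm → −59.1 dBm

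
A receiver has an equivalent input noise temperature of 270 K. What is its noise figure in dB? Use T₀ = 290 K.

F = 1 + T_e/T₀ = 1 + 270/290 = 1.93103
NF = 10 log₁₀(1.93103) = 2.86 dB

2.86 dB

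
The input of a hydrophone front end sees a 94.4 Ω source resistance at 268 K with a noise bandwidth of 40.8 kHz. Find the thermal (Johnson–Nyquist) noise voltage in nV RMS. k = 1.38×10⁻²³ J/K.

V_n = √(4kTRB)
4kTRB = 4 × 1.38×10⁻²³ × 268 × 9.44×10¹ × 4.08×10⁴ = 5.70×10⁻¹⁴ V²
V_n = √(5.70×10⁻¹⁴) = 2.39×10⁻⁷ V = 239 nV

239 nV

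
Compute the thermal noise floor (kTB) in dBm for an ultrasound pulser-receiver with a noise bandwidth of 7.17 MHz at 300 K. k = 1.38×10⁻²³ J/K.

−105.3 dBm

P_n = kTB = 1.38×10⁻²³ × 300 × 7.17×10⁶ = 2.97×10⁻¹⁴ W
In dBm: 10 log₁₀(2.97×10⁻¹⁴ / 10⁻³) = −105.3 dBm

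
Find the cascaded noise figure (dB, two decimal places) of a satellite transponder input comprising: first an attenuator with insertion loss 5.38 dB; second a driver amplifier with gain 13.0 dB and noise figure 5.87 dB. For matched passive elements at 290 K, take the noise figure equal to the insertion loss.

11.25 dB

Convert to linear (a loss of L dB is a gain of −L dB): F_i = 10^(NF_i/10), G_i = 10^(G_i,dB/10)
  Stage 1: F_1 = 10^(5.38/10) = 3.451, G_1 = 10^(−5.38/10) = 0.2897
  Stage 2: F_2 = 10^(5.87/10) = 3.864, G_2 = 10^(13.0/10) = 19.95
Friis cascade:
  F = 3.451 + (3.864 − 1)/0.2897 = 13.34
NF = 10 log₁₀(13.34) = 11.25 dB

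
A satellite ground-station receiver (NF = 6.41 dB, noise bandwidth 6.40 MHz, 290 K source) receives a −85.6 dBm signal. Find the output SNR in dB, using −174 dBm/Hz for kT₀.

13.9 dB

Noise floor: N = −174 + 10 log₁₀(B) + NF
10 log₁₀(6.40×10⁶) = 68.06 dB
N = −174 + 68.06 + 6.41 = −99.53 dBm
SNR = P_sig − N = −85.6 − (−99.53) = 13.93 dB → 13.9 dB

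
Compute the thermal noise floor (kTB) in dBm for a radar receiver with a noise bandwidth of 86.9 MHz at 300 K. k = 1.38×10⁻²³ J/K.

P_n = kTB = 1.38×10⁻²³ × 300 × 8.69×10⁷ = 3.60×10⁻¹³ W
In dBm: 10 log₁₀(3.60×10⁻¹³ / 10⁻³) = −94.4 dBm

−94.4 dBm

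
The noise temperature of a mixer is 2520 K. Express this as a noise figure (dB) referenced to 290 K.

F = 1 + T_e/T₀ = 1 + 2520/290 = 9.68966
NF = 10 log₁₀(9.68966) = 9.86 dB

9.86 dB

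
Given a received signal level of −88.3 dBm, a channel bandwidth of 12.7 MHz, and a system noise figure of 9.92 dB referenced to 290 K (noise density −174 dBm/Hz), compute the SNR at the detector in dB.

4.7 dB

Noise floor: N = −174 + 10 log₁₀(B) + NF
10 log₁₀(1.27×10⁷) = 71.04 dB
N = −174 + 71.04 + 9.92 = −93.04 dBm
SNR = P_sig − N = −88.3 − (−93.04) = 4.74 dB → 4.7 dB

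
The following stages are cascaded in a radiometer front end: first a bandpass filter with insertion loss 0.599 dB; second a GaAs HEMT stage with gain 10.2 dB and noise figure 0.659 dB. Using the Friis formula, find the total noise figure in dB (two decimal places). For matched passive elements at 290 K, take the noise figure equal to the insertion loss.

Convert to linear (a loss of L dB is a gain of −L dB): F_i = 10^(NF_i/10), G_i = 10^(G_i,dB/10)
  Stage 1: F_1 = 10^(0.599/10) = 1.148, G_1 = 10^(−0.599/10) = 0.8712
  Stage 2: F_2 = 10^(0.659/10) = 1.164, G_2 = 10^(10.2/10) = 10.47
Friis cascade:
  F = 1.148 + (1.164 − 1)/0.8712 = 1.336
NF = 10 log₁₀(1.336) = 1.26 dB

1.26 dB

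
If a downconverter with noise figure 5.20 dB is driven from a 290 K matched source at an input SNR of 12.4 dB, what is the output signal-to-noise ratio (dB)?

7.20 dB

By definition F = SNR_in/SNR_out, so in dB: SNR_out = SNR_in − NF
SNR_out = 12.4 − 5.20 = 7.20 dB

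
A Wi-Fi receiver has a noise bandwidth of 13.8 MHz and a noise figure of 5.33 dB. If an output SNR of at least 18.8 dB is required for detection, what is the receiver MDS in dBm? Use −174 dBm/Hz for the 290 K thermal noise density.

−78.5 dBm

Sensitivity = −174 + 10 log₁₀(B) + NF + SNR_min
= −174 + 71.4 + 5.33 + 18.8
= −78.47 dBm → −78.5 dBm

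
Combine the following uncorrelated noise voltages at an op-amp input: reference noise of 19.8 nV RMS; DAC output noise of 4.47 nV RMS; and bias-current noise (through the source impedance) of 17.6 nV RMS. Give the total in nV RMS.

Uncorrelated sources add in power (mean-square): V_tot = √(ΣV_i²)
V_tot = √[(1.98×10⁻⁸)² + (4.47×10⁻⁹)² + (1.76×10⁻⁸)²] = 2.69×10⁻⁸ V = 26.9 nV

26.9 nV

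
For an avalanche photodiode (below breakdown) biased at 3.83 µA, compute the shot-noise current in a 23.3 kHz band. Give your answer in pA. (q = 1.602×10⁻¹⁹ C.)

I_n = √(2qI·B)
2qI·B = 2 × 1.602×10⁻¹⁹ × 3.83×10⁻⁶ × 2.33×10⁴ = 2.86×10⁻²⁰ A²
I_n = √(2.86×10⁻²⁰) = 1.69×10⁻¹⁰ A = 169 pA

169 pA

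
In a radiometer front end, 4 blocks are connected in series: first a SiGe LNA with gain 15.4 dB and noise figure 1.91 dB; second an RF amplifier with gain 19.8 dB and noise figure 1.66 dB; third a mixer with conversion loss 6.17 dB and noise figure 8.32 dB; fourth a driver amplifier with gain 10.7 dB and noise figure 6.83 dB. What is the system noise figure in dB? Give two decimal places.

1.97 dB

Convert to linear (a loss of L dB is a gain of −L dB): F_i = 10^(NF_i/10), G_i = 10^(G_i,dB/10)
  Stage 1: F_1 = 10^(1.91/10) = 1.552, G_1 = 10^(15.4/10) = 34.67
  Stage 2: F_2 = 10^(1.66/10) = 1.466, G_2 = 10^(19.8/10) = 95.50
  Stage 3: F_3 = 10^(8.32/10) = 6.792, G_3 = 10^(−6.17/10) = 0.2415
  Stage 4: F_4 = 10^(6.83/10) = 4.819, G_4 = 10^(10.7/10) = 11.75
Friis cascade:
  F = 1.552 + (1.466 − 1)/34.67 + (6.792 − 1)/3311 + (4.819 − 1)/799.8 = 1.572
NF = 10 log₁₀(1.572) = 1.97 dB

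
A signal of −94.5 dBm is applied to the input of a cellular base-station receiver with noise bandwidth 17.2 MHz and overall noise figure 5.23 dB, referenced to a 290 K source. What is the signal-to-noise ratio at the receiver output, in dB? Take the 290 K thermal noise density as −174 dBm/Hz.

Noise floor: N = −174 + 10 log₁₀(B) + NF
10 log₁₀(1.72×10⁷) = 72.36 dB
N = −174 + 72.36 + 5.23 = −96.41 dBm
SNR = P_sig − N = −94.5 − (−96.41) = 1.91 dB → 1.9 dB

1.9 dB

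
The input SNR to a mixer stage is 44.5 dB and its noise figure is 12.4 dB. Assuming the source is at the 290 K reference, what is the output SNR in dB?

By definition F = SNR_in/SNR_out, so in dB: SNR_out = SNR_in − NF
SNR_out = 44.5 − 12.4 = 32.1 dB

32.1 dB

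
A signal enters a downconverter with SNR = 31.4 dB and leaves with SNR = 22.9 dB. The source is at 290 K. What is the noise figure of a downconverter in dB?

8.5 dB

NF (dB) = SNR_in(dB) − SNR_out(dB) when the source is at T₀
NF = 31.4 − 22.9 = 8.5 dB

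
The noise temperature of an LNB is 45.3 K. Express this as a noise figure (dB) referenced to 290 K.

F = 1 + T_e/T₀ = 1 + 45.3/290 = 1.15621
NF = 10 log₁₀(1.15621) = 0.630 dB

0.630 dB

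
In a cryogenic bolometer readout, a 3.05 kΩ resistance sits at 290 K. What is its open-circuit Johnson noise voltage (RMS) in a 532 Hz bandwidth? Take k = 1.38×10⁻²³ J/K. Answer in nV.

161 nV

V_n = √(4kTRB)
4kTRB = 4 × 1.38×10⁻²³ × 290 × 3.05×10³ × 5.32×10² = 2.60×10⁻¹⁴ V²
V_n = √(2.60×10⁻¹⁴) = 1.61×10⁻⁷ V = 161 nV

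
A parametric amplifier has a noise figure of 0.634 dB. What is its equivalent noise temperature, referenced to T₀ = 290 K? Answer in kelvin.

45.6 K

F = 10^(0.634/10) = 1.15718
T_e = (F − 1)·T₀ = (1.15718 − 1) × 290 = 45.6 K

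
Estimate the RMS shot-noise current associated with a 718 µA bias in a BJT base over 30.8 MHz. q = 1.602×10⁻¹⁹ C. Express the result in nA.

84.2 nA

I_n = √(2qI·B)
2qI·B = 2 × 1.602×10⁻¹⁹ × 7.18×10⁻⁴ × 3.08×10⁷ = 7.09×10⁻¹⁵ A²
I_n = √(7.09×10⁻¹⁵) = 8.42×10⁻⁸ A = 84.2 nA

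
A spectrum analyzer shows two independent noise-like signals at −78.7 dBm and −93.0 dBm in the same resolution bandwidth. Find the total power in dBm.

Convert to linear, add, convert back:
P₁ = 1.35×10⁻¹¹ W, P₂ = 5.01×10⁻¹³ W
P_tot = 1.40×10⁻¹¹ W → 10 log₁₀(P_tot / 10⁻³) = −78.5 dBm

−78.5 dBm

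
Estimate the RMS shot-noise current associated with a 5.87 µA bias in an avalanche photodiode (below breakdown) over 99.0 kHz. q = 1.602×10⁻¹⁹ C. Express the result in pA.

432 pA

I_n = √(2qI·B)
2qI·B = 2 × 1.602×10⁻¹⁹ × 5.87×10⁻⁶ × 9.90×10⁴ = 1.86×10⁻¹⁹ A²
I_n = √(1.86×10⁻¹⁹) = 4.32×10⁻¹⁰ A = 432 pA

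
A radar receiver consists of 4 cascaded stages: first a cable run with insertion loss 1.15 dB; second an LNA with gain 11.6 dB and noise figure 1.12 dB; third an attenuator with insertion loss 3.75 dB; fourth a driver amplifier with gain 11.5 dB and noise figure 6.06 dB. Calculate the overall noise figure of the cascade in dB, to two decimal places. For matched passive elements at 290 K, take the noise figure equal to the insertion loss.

3.91 dB

Convert to linear (a loss of L dB is a gain of −L dB): F_i = 10^(NF_i/10), G_i = 10^(G_i,dB/10)
  Stage 1: F_1 = 10^(1.15/10) = 1.303, G_1 = 10^(−1.15/10) = 0.7674
  Stage 2: F_2 = 10^(1.12/10) = 1.294, G_2 = 10^(11.6/10) = 14.45
  Stage 3: F_3 = 10^(3.75/10) = 2.371, G_3 = 10^(−3.75/10) = 0.4217
  Stage 4: F_4 = 10^(6.06/10) = 4.036, G_4 = 10^(11.5/10) = 14.13
Friis cascade:
  F = 1.303 + (1.294 − 1)/0.7674 + (2.371 − 1)/11.09 + (4.036 − 1)/4.677 = 2.459
NF = 10 log₁₀(2.459) = 3.91 dB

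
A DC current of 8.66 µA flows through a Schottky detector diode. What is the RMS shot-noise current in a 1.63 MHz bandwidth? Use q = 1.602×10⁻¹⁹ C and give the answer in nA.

I_n = √(2qI·B)
2qI·B = 2 × 1.602×10⁻¹⁹ × 8.66×10⁻⁶ × 1.63×10⁶ = 4.52×10⁻¹⁸ A²
I_n = √(4.52×10⁻¹⁸) = 2.13×10⁻⁹ A = 2.13 nA

2.13 nA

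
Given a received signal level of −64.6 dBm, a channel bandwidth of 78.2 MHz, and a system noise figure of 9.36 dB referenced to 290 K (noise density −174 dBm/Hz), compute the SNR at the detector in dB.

21.1 dB

Noise floor: N = −174 + 10 log₁₀(B) + NF
10 log₁₀(7.82×10⁷) = 78.93 dB
N = −174 + 78.93 + 9.36 = −85.71 dBm
SNR = P_sig − N = −64.6 − (−85.71) = 21.11 dB → 21.1 dB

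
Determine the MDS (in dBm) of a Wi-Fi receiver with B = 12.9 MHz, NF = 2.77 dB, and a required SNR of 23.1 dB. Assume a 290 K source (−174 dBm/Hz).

Sensitivity = −174 + 10 log₁₀(B) + NF + SNR_min
= −174 + 71.11 + 2.77 + 23.1
= −77.02 dBm → −77.0 dBm

−77.0 dBm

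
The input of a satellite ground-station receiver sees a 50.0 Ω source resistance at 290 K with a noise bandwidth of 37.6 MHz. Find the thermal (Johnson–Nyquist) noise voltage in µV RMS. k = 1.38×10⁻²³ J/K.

5.49 µV

V_n = √(4kTRB)
4kTRB = 4 × 1.38×10⁻²³ × 290 × 5.00×10¹ × 3.76×10⁷ = 3.01×10⁻¹¹ V²
V_n = √(3.01×10⁻¹¹) = 5.49×10⁻⁶ V = 5.49 µV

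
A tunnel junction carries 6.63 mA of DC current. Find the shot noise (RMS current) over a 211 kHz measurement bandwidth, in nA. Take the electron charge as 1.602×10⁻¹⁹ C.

21.2 nA

I_n = √(2qI·B)
2qI·B = 2 × 1.602×10⁻¹⁹ × 6.63×10⁻³ × 2.11×10⁵ = 4.48×10⁻¹⁶ A²
I_n = √(4.48×10⁻¹⁶) = 2.12×10⁻⁸ A = 21.2 nA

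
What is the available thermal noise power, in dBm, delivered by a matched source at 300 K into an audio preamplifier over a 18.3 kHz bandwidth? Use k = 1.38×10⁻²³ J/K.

P_n = kTB = 1.38×10⁻²³ × 300 × 1.83×10⁴ = 7.58×10⁻¹⁷ W
In dBm: 10 log₁₀(7.58×10⁻¹⁷ / 10⁻³) = −131.2 dBm

−131.2 dBm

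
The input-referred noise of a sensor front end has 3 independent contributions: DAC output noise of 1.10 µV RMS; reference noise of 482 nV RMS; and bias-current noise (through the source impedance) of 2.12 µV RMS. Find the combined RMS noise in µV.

Uncorrelated sources add in power (mean-square): V_tot = √(ΣV_i²)
V_tot = √[(1.10×10⁻⁶)² + (4.82×10⁻⁷)² + (2.12×10⁻⁶)²] = 2.44×10⁻⁶ V = 2.44 µV

2.44 µV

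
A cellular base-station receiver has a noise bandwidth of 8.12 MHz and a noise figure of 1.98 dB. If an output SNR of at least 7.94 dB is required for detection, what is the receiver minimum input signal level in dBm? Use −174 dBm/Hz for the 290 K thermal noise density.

Sensitivity = −174 + 10 log₁₀(B) + NF + SNR_min
= −174 + 69.1 + 1.98 + 7.94
= −94.98 dBm → −95.0 dBm

−95.0 dBm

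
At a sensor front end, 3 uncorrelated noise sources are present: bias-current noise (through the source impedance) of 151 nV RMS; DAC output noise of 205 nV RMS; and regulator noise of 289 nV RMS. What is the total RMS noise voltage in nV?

385 nV

Uncorrelated sources add in power (mean-square): V_tot = √(ΣV_i²)
V_tot = √[(1.51×10⁻⁷)² + (2.05×10⁻⁷)² + (2.89×10⁻⁷)²] = 3.85×10⁻⁷ V = 385 nV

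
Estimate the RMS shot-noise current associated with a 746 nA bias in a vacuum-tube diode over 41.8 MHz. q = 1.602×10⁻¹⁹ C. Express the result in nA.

3.16 nA

I_n = √(2qI·B)
2qI·B = 2 × 1.602×10⁻¹⁹ × 7.46×10⁻⁷ × 4.18×10⁷ = 9.99×10⁻¹⁸ A²
I_n = √(9.99×10⁻¹⁸) = 3.16×10⁻⁹ A = 3.16 nA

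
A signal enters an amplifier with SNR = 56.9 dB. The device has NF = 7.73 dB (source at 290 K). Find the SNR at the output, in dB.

49.17 dB

By definition F = SNR_in/SNR_out, so in dB: SNR_out = SNR_in − NF
SNR_out = 56.9 − 7.73 = 49.17 dB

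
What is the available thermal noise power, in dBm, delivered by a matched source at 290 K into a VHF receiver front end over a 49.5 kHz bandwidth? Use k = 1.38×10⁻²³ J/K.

−127.0 dBm

P_n = kTB = 1.38×10⁻²³ × 290 × 4.95×10⁴ = 1.98×10⁻¹⁶ W
In dBm: 10 log₁₀(1.98×10⁻¹⁶ / 10⁻³) = −127.0 dBm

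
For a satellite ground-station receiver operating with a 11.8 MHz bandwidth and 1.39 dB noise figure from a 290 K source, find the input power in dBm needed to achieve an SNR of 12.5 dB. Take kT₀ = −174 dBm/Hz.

−89.4 dBm

Sensitivity = −174 + 10 log₁₀(B) + NF + SNR_min
= −174 + 70.72 + 1.39 + 12.5
= −89.39 dBm → −89.4 dBm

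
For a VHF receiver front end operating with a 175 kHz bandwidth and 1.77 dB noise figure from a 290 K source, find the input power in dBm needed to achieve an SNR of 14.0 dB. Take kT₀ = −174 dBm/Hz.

Sensitivity = −174 + 10 log₁₀(B) + NF + SNR_min
= −174 + 52.43 + 1.77 + 14.0
= −105.80 dBm → −105.8 dBm

−105.8 dBm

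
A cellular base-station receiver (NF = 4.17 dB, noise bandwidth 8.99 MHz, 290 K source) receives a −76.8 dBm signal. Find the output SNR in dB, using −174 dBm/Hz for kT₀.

23.5 dB

Noise floor: N = −174 + 10 log₁₀(B) + NF
10 log₁₀(8.99×10⁶) = 69.54 dB
N = −174 + 69.54 + 4.17 = −100.29 dBm
SNR = P_sig − N = −76.8 − (−100.29) = 23.49 dB → 23.5 dB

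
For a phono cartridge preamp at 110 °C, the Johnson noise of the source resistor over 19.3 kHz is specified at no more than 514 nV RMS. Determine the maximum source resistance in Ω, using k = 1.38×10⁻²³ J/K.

T = 110 °C + 273.15 = 383.15 K
Johnson–Nyquist: V_n = √(4kTRB) ⇒ R = V_n² / (4kTB)
4kTB = 4 × 1.38×10⁻²³ × 383.15 × 1.93×10⁴ = 4.08×10⁻¹⁶
R = (5.14×10⁻⁷)² / 4.08×10⁻¹⁶ = 6.47×10² Ω = 647 Ω

647 Ω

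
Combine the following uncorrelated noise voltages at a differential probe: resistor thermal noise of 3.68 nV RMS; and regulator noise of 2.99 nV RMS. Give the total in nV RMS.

4.74 nV

Uncorrelated sources add in power (mean-square): V_tot = √(ΣV_i²)
V_tot = √[(3.68×10⁻⁹)² + (2.99×10⁻⁹)²] = 4.74×10⁻⁹ V = 4.74 nV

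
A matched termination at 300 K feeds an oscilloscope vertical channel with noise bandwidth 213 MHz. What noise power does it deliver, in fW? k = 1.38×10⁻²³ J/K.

882 fW

P_n = kTB = 1.38×10⁻²³ × 300 × 2.13×10⁸ = 8.82×10⁻¹³ W = 882 fW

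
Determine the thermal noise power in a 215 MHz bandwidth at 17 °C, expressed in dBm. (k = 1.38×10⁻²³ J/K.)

T = 17 °C + 273.15 = 290.15 K
P_n = kTB = 1.38×10⁻²³ × 290.15 × 2.15×10⁸ = 8.61×10⁻¹³ W
In dBm: 10 log₁₀(8.61×10⁻¹³ / 10⁻³) = −90.7 dBm

−90.7 dBm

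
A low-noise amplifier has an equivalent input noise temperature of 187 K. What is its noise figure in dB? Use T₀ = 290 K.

2.16 dB

F = 1 + T_e/T₀ = 1 + 187/290 = 1.64483
NF = 10 log₁₀(1.64483) = 2.16 dB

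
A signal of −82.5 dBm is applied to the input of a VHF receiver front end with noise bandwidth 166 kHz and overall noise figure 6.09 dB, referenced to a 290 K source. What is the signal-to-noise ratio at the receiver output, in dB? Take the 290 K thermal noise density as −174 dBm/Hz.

Noise floor: N = −174 + 10 log₁₀(B) + NF
10 log₁₀(1.66×10⁵) = 52.2 dB
N = −174 + 52.2 + 6.09 = −115.71 dBm
SNR = P_sig − N = −82.5 − (−115.71) = 33.21 dB → 33.2 dB

33.2 dB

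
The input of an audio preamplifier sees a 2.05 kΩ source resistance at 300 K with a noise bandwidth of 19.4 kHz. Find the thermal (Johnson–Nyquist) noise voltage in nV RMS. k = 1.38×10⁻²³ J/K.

V_n = √(4kTRB)
4kTRB = 4 × 1.38×10⁻²³ × 300 × 2.05×10³ × 1.94×10⁴ = 6.59×10⁻¹³ V²
V_n = √(6.59×10⁻¹³) = 8.12×10⁻⁷ V = 812 nV

812 nV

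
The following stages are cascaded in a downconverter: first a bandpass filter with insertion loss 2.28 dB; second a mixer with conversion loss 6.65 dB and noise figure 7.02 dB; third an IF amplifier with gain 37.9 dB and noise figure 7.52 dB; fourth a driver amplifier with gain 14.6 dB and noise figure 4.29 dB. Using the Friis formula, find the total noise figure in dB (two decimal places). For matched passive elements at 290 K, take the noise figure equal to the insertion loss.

Convert to linear (a loss of L dB is a gain of −L dB): F_i = 10^(NF_i/10), G_i = 10^(G_i,dB/10)
  Stage 1: F_1 = 10^(2.28/10) = 1.690, G_1 = 10^(−2.28/10) = 0.5916
  Stage 2: F_2 = 10^(7.02/10) = 5.035, G_2 = 10^(−6.65/10) = 0.2163
  Stage 3: F_3 = 10^(7.52/10) = 5.649, G_3 = 10^(37.9/10) = 6166
  Stage 4: F_4 = 10^(4.29/10) = 2.685, G_4 = 10^(14.6/10) = 28.84
Friis cascade:
  F = 1.690 + (5.035 − 1)/0.5916 + (5.649 − 1)/0.1279 + (2.685 − 1)/788.9 = 44.85
NF = 10 log₁₀(44.85) = 16.52 dB

16.52 dB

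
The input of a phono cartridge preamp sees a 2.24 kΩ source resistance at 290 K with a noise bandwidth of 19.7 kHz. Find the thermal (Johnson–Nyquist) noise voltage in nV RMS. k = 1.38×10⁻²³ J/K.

840 nV

V_n = √(4kTRB)
4kTRB = 4 × 1.38×10⁻²³ × 290 × 2.24×10³ × 1.97×10⁴ = 7.06×10⁻¹³ V²
V_n = √(7.06×10⁻¹³) = 8.40×10⁻⁷ V = 840 nV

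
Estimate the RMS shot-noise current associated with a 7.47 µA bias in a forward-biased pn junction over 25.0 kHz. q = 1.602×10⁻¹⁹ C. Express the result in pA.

245 pA

I_n = √(2qI·B)
2qI·B = 2 × 1.602×10⁻¹⁹ × 7.47×10⁻⁶ × 2.50×10⁴ = 5.98×10⁻²⁰ A²
I_n = √(5.98×10⁻²⁰) = 2.45×10⁻¹⁰ A = 245 pA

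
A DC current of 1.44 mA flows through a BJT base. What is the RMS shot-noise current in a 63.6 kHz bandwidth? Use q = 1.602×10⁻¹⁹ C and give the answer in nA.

I_n = √(2qI·B)
2qI·B = 2 × 1.602×10⁻¹⁹ × 1.44×10⁻³ × 6.36×10⁴ = 2.93×10⁻¹⁷ A²
I_n = √(2.93×10⁻¹⁷) = 5.42×10⁻⁹ A = 5.42 nA

5.42 nA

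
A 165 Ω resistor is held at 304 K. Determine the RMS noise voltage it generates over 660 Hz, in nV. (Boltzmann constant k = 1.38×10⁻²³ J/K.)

42.7 nV

V_n = √(4kTRB)
4kTRB = 4 × 1.38×10⁻²³ × 304 × 1.65×10² × 6.60×10² = 1.83×10⁻¹⁵ V²
V_n = √(1.83×10⁻¹⁵) = 4.27×10⁻⁸ V = 42.7 nV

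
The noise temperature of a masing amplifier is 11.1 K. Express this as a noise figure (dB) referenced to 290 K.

0.163 dB

F = 1 + T_e/T₀ = 1 + 11.1/290 = 1.03828
NF = 10 log₁₀(1.03828) = 0.163 dB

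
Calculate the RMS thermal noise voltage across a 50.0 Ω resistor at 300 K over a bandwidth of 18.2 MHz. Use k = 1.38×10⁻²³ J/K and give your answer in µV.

V_n = √(4kTRB)
4kTRB = 4 × 1.38×10⁻²³ × 300 × 5.00×10¹ × 1.82×10⁷ = 1.51×10⁻¹¹ V²
V_n = √(1.51×10⁻¹¹) = 3.88×10⁻⁶ V = 3.88 µV

3.88 µV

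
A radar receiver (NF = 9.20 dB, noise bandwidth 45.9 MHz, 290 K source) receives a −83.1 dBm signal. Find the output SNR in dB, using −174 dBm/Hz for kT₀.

5.1 dB

Noise floor: N = −174 + 10 log₁₀(B) + NF
10 log₁₀(4.59×10⁷) = 76.62 dB
N = −174 + 76.62 + 9.20 = −88.18 dBm
SNR = P_sig − N = −83.1 − (−88.18) = 5.08 dB → 5.1 dB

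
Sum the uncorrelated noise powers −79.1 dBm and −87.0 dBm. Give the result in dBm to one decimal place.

Convert to linear, add, convert back:
P₁ = 1.23×10⁻¹¹ W, P₂ = 2.00×10⁻¹² W
P_tot = 1.43×10⁻¹¹ W → 10 log₁₀(P_tot / 10⁻³) = −78.4 dBm

−78.4 dBm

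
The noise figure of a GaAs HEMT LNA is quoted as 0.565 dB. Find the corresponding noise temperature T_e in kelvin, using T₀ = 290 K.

F = 10^(0.565/10) = 1.13894
T_e = (F − 1)·T₀ = (1.13894 − 1) × 290 = 40.3 K

40.3 K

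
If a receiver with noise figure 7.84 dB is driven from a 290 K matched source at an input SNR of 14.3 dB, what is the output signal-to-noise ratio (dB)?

6.46 dB

By definition F = SNR_in/SNR_out, so in dB: SNR_out = SNR_in − NF
SNR_out = 14.3 − 7.84 = 6.46 dB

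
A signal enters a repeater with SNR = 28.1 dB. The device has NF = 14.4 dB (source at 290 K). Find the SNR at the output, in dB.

13.7 dB

By definition F = SNR_in/SNR_out, so in dB: SNR_out = SNR_in − NF
SNR_out = 28.1 − 14.4 = 13.7 dB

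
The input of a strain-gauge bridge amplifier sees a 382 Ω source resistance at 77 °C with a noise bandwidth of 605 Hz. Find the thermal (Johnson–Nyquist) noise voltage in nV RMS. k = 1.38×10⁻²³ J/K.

66.8 nV

T = 77 °C + 273.15 = 350.15 K
V_n = √(4kTRB)
4kTRB = 4 × 1.38×10⁻²³ × 350.15 × 3.82×10² × 6.05×10² = 4.47×10⁻¹⁵ V²
V_n = √(4.47×10⁻¹⁵) = 6.68×10⁻⁸ V = 66.8 nV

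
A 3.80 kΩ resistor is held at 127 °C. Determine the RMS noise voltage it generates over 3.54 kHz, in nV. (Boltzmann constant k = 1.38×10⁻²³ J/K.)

T = 127 °C + 273.15 = 400.15 K
V_n = √(4kTRB)
4kTRB = 4 × 1.38×10⁻²³ × 400.15 × 3.80×10³ × 3.54×10³ = 2.97×10⁻¹³ V²
V_n = √(2.97×10⁻¹³) = 5.45×10⁻⁷ V = 545 nV

545 nV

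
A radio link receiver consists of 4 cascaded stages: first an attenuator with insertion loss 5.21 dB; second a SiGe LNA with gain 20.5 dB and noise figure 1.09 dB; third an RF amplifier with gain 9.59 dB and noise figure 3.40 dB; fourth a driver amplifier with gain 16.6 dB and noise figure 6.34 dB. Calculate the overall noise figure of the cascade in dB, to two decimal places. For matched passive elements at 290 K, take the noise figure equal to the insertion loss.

6.35 dB

Convert to linear (a loss of L dB is a gain of −L dB): F_i = 10^(NF_i/10), G_i = 10^(G_i,dB/10)
  Stage 1: F_1 = 10^(5.21/10) = 3.319, G_1 = 10^(−5.21/10) = 0.3013
  Stage 2: F_2 = 10^(1.09/10) = 1.285, G_2 = 10^(20.5/10) = 112.2
  Stage 3: F_3 = 10^(3.40/10) = 2.188, G_3 = 10^(9.59/10) = 9.099
  Stage 4: F_4 = 10^(6.34/10) = 4.305, G_4 = 10^(16.6/10) = 45.71
Friis cascade:
  F = 3.319 + (1.285 − 1)/0.3013 + (2.188 − 1)/33.81 + (4.305 − 1)/307.6 = 4.312
NF = 10 log₁₀(4.312) = 6.35 dB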